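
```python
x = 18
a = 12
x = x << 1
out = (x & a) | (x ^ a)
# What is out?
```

Answer: 44

Derivation:
Trace (tracking out):
x = 18  # -> x = 18
a = 12  # -> a = 12
x = x << 1  # -> x = 36
out = x & a | x ^ a  # -> out = 44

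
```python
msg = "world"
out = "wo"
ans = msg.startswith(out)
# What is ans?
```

Trace (tracking ans):
msg = 'world'  # -> msg = 'world'
out = 'wo'  # -> out = 'wo'
ans = msg.startswith(out)  # -> ans = True

Answer: True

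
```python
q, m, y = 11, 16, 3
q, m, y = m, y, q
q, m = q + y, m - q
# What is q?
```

Trace (tracking q):
q, m, y = (11, 16, 3)  # -> q = 11, m = 16, y = 3
q, m, y = (m, y, q)  # -> q = 16, m = 3, y = 11
q, m = (q + y, m - q)  # -> q = 27, m = -13

Answer: 27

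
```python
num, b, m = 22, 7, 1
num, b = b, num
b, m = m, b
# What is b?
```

Answer: 1

Derivation:
Trace (tracking b):
num, b, m = (22, 7, 1)  # -> num = 22, b = 7, m = 1
num, b = (b, num)  # -> num = 7, b = 22
b, m = (m, b)  # -> b = 1, m = 22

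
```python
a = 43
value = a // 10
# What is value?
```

Trace (tracking value):
a = 43  # -> a = 43
value = a // 10  # -> value = 4

Answer: 4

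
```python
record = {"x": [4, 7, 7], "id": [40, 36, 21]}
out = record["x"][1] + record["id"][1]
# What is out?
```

Answer: 43

Derivation:
Trace (tracking out):
record = {'x': [4, 7, 7], 'id': [40, 36, 21]}  # -> record = {'x': [4, 7, 7], 'id': [40, 36, 21]}
out = record['x'][1] + record['id'][1]  # -> out = 43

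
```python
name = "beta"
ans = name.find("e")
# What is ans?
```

Trace (tracking ans):
name = 'beta'  # -> name = 'beta'
ans = name.find('e')  # -> ans = 1

Answer: 1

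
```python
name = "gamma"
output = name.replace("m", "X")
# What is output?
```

Trace (tracking output):
name = 'gamma'  # -> name = 'gamma'
output = name.replace('m', 'X')  # -> output = 'gaXXa'

Answer: 'gaXXa'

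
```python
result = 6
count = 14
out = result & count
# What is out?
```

Trace (tracking out):
result = 6  # -> result = 6
count = 14  # -> count = 14
out = result & count  # -> out = 6

Answer: 6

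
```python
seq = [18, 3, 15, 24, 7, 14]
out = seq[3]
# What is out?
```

Answer: 24

Derivation:
Trace (tracking out):
seq = [18, 3, 15, 24, 7, 14]  # -> seq = [18, 3, 15, 24, 7, 14]
out = seq[3]  # -> out = 24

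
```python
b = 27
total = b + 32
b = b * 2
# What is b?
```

Answer: 54

Derivation:
Trace (tracking b):
b = 27  # -> b = 27
total = b + 32  # -> total = 59
b = b * 2  # -> b = 54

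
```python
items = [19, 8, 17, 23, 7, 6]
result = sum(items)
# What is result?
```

Trace (tracking result):
items = [19, 8, 17, 23, 7, 6]  # -> items = [19, 8, 17, 23, 7, 6]
result = sum(items)  # -> result = 80

Answer: 80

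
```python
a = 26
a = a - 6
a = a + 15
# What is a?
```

Answer: 35

Derivation:
Trace (tracking a):
a = 26  # -> a = 26
a = a - 6  # -> a = 20
a = a + 15  # -> a = 35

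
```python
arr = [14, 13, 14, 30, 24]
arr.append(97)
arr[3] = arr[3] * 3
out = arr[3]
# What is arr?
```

Answer: [14, 13, 14, 90, 24, 97]

Derivation:
Trace (tracking arr):
arr = [14, 13, 14, 30, 24]  # -> arr = [14, 13, 14, 30, 24]
arr.append(97)  # -> arr = [14, 13, 14, 30, 24, 97]
arr[3] = arr[3] * 3  # -> arr = [14, 13, 14, 90, 24, 97]
out = arr[3]  # -> out = 90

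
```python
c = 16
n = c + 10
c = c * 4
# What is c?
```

Answer: 64

Derivation:
Trace (tracking c):
c = 16  # -> c = 16
n = c + 10  # -> n = 26
c = c * 4  # -> c = 64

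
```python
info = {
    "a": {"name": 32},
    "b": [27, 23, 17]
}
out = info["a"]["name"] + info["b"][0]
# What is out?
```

Answer: 59

Derivation:
Trace (tracking out):
info = {'a': {'name': 32}, 'b': [27, 23, 17]}  # -> info = {'a': {'name': 32}, 'b': [27, 23, 17]}
out = info['a']['name'] + info['b'][0]  # -> out = 59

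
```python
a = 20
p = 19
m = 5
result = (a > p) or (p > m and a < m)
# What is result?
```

Answer: True

Derivation:
Trace (tracking result):
a = 20  # -> a = 20
p = 19  # -> p = 19
m = 5  # -> m = 5
result = a > p or (p > m and a < m)  # -> result = True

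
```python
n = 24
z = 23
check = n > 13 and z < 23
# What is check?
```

Answer: False

Derivation:
Trace (tracking check):
n = 24  # -> n = 24
z = 23  # -> z = 23
check = n > 13 and z < 23  # -> check = False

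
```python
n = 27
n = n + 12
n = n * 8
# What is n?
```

Answer: 312

Derivation:
Trace (tracking n):
n = 27  # -> n = 27
n = n + 12  # -> n = 39
n = n * 8  # -> n = 312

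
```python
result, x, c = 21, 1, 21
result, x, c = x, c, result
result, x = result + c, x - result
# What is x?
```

Trace (tracking x):
result, x, c = (21, 1, 21)  # -> result = 21, x = 1, c = 21
result, x, c = (x, c, result)  # -> result = 1, x = 21, c = 21
result, x = (result + c, x - result)  # -> result = 22, x = 20

Answer: 20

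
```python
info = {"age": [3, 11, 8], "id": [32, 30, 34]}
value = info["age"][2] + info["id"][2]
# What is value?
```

Answer: 42

Derivation:
Trace (tracking value):
info = {'age': [3, 11, 8], 'id': [32, 30, 34]}  # -> info = {'age': [3, 11, 8], 'id': [32, 30, 34]}
value = info['age'][2] + info['id'][2]  # -> value = 42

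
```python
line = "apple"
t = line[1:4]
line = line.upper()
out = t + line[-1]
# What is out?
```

Answer: 'pplE'

Derivation:
Trace (tracking out):
line = 'apple'  # -> line = 'apple'
t = line[1:4]  # -> t = 'ppl'
line = line.upper()  # -> line = 'APPLE'
out = t + line[-1]  # -> out = 'pplE'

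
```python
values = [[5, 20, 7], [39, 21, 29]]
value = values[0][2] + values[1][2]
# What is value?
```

Answer: 36

Derivation:
Trace (tracking value):
values = [[5, 20, 7], [39, 21, 29]]  # -> values = [[5, 20, 7], [39, 21, 29]]
value = values[0][2] + values[1][2]  # -> value = 36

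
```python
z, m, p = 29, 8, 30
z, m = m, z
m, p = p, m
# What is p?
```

Answer: 29

Derivation:
Trace (tracking p):
z, m, p = (29, 8, 30)  # -> z = 29, m = 8, p = 30
z, m = (m, z)  # -> z = 8, m = 29
m, p = (p, m)  # -> m = 30, p = 29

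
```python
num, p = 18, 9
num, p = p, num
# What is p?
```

Answer: 18

Derivation:
Trace (tracking p):
num, p = (18, 9)  # -> num = 18, p = 9
num, p = (p, num)  # -> num = 9, p = 18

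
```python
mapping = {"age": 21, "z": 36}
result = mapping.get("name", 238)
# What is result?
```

Answer: 238

Derivation:
Trace (tracking result):
mapping = {'age': 21, 'z': 36}  # -> mapping = {'age': 21, 'z': 36}
result = mapping.get('name', 238)  # -> result = 238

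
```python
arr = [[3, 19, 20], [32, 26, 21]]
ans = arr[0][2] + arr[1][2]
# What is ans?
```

Answer: 41

Derivation:
Trace (tracking ans):
arr = [[3, 19, 20], [32, 26, 21]]  # -> arr = [[3, 19, 20], [32, 26, 21]]
ans = arr[0][2] + arr[1][2]  # -> ans = 41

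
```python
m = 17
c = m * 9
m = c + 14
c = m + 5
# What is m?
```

Answer: 167

Derivation:
Trace (tracking m):
m = 17  # -> m = 17
c = m * 9  # -> c = 153
m = c + 14  # -> m = 167
c = m + 5  # -> c = 172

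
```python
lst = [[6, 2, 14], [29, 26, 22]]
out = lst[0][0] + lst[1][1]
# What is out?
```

Answer: 32

Derivation:
Trace (tracking out):
lst = [[6, 2, 14], [29, 26, 22]]  # -> lst = [[6, 2, 14], [29, 26, 22]]
out = lst[0][0] + lst[1][1]  # -> out = 32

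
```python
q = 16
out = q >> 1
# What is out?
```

Answer: 8

Derivation:
Trace (tracking out):
q = 16  # -> q = 16
out = q >> 1  # -> out = 8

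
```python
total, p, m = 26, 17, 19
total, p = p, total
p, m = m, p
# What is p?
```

Answer: 19

Derivation:
Trace (tracking p):
total, p, m = (26, 17, 19)  # -> total = 26, p = 17, m = 19
total, p = (p, total)  # -> total = 17, p = 26
p, m = (m, p)  # -> p = 19, m = 26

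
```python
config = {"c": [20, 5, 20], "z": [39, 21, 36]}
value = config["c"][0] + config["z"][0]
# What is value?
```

Trace (tracking value):
config = {'c': [20, 5, 20], 'z': [39, 21, 36]}  # -> config = {'c': [20, 5, 20], 'z': [39, 21, 36]}
value = config['c'][0] + config['z'][0]  # -> value = 59

Answer: 59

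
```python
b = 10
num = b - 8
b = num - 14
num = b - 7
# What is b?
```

Trace (tracking b):
b = 10  # -> b = 10
num = b - 8  # -> num = 2
b = num - 14  # -> b = -12
num = b - 7  # -> num = -19

Answer: -12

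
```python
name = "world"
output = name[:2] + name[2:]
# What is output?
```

Trace (tracking output):
name = 'world'  # -> name = 'world'
output = name[:2] + name[2:]  # -> output = 'world'

Answer: 'world'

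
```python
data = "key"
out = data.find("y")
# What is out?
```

Answer: 2

Derivation:
Trace (tracking out):
data = 'key'  # -> data = 'key'
out = data.find('y')  # -> out = 2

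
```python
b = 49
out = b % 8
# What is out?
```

Trace (tracking out):
b = 49  # -> b = 49
out = b % 8  # -> out = 1

Answer: 1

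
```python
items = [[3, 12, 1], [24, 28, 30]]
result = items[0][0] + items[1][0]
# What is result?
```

Answer: 27

Derivation:
Trace (tracking result):
items = [[3, 12, 1], [24, 28, 30]]  # -> items = [[3, 12, 1], [24, 28, 30]]
result = items[0][0] + items[1][0]  # -> result = 27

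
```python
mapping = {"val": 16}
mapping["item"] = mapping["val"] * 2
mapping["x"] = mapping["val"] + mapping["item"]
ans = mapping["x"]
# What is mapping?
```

Trace (tracking mapping):
mapping = {'val': 16}  # -> mapping = {'val': 16}
mapping['item'] = mapping['val'] * 2  # -> mapping = {'val': 16, 'item': 32}
mapping['x'] = mapping['val'] + mapping['item']  # -> mapping = {'val': 16, 'item': 32, 'x': 48}
ans = mapping['x']  # -> ans = 48

Answer: {'val': 16, 'item': 32, 'x': 48}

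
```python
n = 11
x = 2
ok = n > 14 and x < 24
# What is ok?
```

Trace (tracking ok):
n = 11  # -> n = 11
x = 2  # -> x = 2
ok = n > 14 and x < 24  # -> ok = False

Answer: False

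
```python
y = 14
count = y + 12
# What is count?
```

Trace (tracking count):
y = 14  # -> y = 14
count = y + 12  # -> count = 26

Answer: 26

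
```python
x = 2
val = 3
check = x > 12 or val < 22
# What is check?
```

Trace (tracking check):
x = 2  # -> x = 2
val = 3  # -> val = 3
check = x > 12 or val < 22  # -> check = True

Answer: True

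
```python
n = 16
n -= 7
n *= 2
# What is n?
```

Trace (tracking n):
n = 16  # -> n = 16
n -= 7  # -> n = 9
n *= 2  # -> n = 18

Answer: 18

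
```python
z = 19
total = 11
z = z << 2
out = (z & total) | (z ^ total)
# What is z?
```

Trace (tracking z):
z = 19  # -> z = 19
total = 11  # -> total = 11
z = z << 2  # -> z = 76
out = z & total | z ^ total  # -> out = 79

Answer: 76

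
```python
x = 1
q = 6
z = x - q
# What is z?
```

Trace (tracking z):
x = 1  # -> x = 1
q = 6  # -> q = 6
z = x - q  # -> z = -5

Answer: -5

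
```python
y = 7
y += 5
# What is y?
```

Trace (tracking y):
y = 7  # -> y = 7
y += 5  # -> y = 12

Answer: 12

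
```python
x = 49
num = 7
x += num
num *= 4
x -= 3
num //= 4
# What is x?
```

Trace (tracking x):
x = 49  # -> x = 49
num = 7  # -> num = 7
x += num  # -> x = 56
num *= 4  # -> num = 28
x -= 3  # -> x = 53
num //= 4  # -> num = 7

Answer: 53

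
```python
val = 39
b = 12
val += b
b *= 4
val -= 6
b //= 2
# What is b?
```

Trace (tracking b):
val = 39  # -> val = 39
b = 12  # -> b = 12
val += b  # -> val = 51
b *= 4  # -> b = 48
val -= 6  # -> val = 45
b //= 2  # -> b = 24

Answer: 24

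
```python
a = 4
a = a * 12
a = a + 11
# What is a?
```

Trace (tracking a):
a = 4  # -> a = 4
a = a * 12  # -> a = 48
a = a + 11  # -> a = 59

Answer: 59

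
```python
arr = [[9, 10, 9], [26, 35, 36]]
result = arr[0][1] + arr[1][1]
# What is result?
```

Answer: 45

Derivation:
Trace (tracking result):
arr = [[9, 10, 9], [26, 35, 36]]  # -> arr = [[9, 10, 9], [26, 35, 36]]
result = arr[0][1] + arr[1][1]  # -> result = 45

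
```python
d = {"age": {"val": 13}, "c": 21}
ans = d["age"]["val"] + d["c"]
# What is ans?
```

Answer: 34

Derivation:
Trace (tracking ans):
d = {'age': {'val': 13}, 'c': 21}  # -> d = {'age': {'val': 13}, 'c': 21}
ans = d['age']['val'] + d['c']  # -> ans = 34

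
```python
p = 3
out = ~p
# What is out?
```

Answer: -4

Derivation:
Trace (tracking out):
p = 3  # -> p = 3
out = ~p  # -> out = -4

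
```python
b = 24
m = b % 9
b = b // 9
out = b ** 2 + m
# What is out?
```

Answer: 10

Derivation:
Trace (tracking out):
b = 24  # -> b = 24
m = b % 9  # -> m = 6
b = b // 9  # -> b = 2
out = b ** 2 + m  # -> out = 10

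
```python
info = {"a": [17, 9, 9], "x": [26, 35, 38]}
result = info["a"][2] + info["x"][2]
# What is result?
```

Answer: 47

Derivation:
Trace (tracking result):
info = {'a': [17, 9, 9], 'x': [26, 35, 38]}  # -> info = {'a': [17, 9, 9], 'x': [26, 35, 38]}
result = info['a'][2] + info['x'][2]  # -> result = 47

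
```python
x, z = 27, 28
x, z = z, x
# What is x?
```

Trace (tracking x):
x, z = (27, 28)  # -> x = 27, z = 28
x, z = (z, x)  # -> x = 28, z = 27

Answer: 28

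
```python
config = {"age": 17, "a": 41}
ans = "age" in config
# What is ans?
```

Trace (tracking ans):
config = {'age': 17, 'a': 41}  # -> config = {'age': 17, 'a': 41}
ans = 'age' in config  # -> ans = True

Answer: True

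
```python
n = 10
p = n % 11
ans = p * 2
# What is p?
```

Trace (tracking p):
n = 10  # -> n = 10
p = n % 11  # -> p = 10
ans = p * 2  # -> ans = 20

Answer: 10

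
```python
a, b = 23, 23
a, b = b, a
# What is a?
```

Answer: 23

Derivation:
Trace (tracking a):
a, b = (23, 23)  # -> a = 23, b = 23
a, b = (b, a)  # -> a = 23, b = 23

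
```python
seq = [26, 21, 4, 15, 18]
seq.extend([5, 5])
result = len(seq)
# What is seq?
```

Trace (tracking seq):
seq = [26, 21, 4, 15, 18]  # -> seq = [26, 21, 4, 15, 18]
seq.extend([5, 5])  # -> seq = [26, 21, 4, 15, 18, 5, 5]
result = len(seq)  # -> result = 7

Answer: [26, 21, 4, 15, 18, 5, 5]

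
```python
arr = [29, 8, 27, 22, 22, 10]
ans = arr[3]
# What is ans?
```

Answer: 22

Derivation:
Trace (tracking ans):
arr = [29, 8, 27, 22, 22, 10]  # -> arr = [29, 8, 27, 22, 22, 10]
ans = arr[3]  # -> ans = 22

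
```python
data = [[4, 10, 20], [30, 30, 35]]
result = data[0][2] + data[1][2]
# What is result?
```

Answer: 55

Derivation:
Trace (tracking result):
data = [[4, 10, 20], [30, 30, 35]]  # -> data = [[4, 10, 20], [30, 30, 35]]
result = data[0][2] + data[1][2]  # -> result = 55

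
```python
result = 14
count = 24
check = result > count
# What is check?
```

Trace (tracking check):
result = 14  # -> result = 14
count = 24  # -> count = 24
check = result > count  # -> check = False

Answer: False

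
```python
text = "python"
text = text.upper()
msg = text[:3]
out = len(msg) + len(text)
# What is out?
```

Trace (tracking out):
text = 'python'  # -> text = 'python'
text = text.upper()  # -> text = 'PYTHON'
msg = text[:3]  # -> msg = 'PYT'
out = len(msg) + len(text)  # -> out = 9

Answer: 9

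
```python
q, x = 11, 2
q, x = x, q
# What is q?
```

Trace (tracking q):
q, x = (11, 2)  # -> q = 11, x = 2
q, x = (x, q)  # -> q = 2, x = 11

Answer: 2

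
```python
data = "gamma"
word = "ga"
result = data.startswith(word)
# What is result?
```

Answer: True

Derivation:
Trace (tracking result):
data = 'gamma'  # -> data = 'gamma'
word = 'ga'  # -> word = 'ga'
result = data.startswith(word)  # -> result = True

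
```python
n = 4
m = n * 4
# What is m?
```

Answer: 16

Derivation:
Trace (tracking m):
n = 4  # -> n = 4
m = n * 4  # -> m = 16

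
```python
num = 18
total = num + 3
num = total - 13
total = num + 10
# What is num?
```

Answer: 8

Derivation:
Trace (tracking num):
num = 18  # -> num = 18
total = num + 3  # -> total = 21
num = total - 13  # -> num = 8
total = num + 10  # -> total = 18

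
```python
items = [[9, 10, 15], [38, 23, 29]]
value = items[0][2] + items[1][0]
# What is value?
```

Trace (tracking value):
items = [[9, 10, 15], [38, 23, 29]]  # -> items = [[9, 10, 15], [38, 23, 29]]
value = items[0][2] + items[1][0]  # -> value = 53

Answer: 53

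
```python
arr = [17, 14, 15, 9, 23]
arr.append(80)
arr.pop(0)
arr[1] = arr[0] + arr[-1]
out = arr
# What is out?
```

Trace (tracking out):
arr = [17, 14, 15, 9, 23]  # -> arr = [17, 14, 15, 9, 23]
arr.append(80)  # -> arr = [17, 14, 15, 9, 23, 80]
arr.pop(0)  # -> arr = [14, 15, 9, 23, 80]
arr[1] = arr[0] + arr[-1]  # -> arr = [14, 94, 9, 23, 80]
out = arr  # -> out = [14, 94, 9, 23, 80]

Answer: [14, 94, 9, 23, 80]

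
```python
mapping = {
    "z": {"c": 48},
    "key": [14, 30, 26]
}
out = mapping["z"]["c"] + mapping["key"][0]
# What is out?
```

Answer: 62

Derivation:
Trace (tracking out):
mapping = {'z': {'c': 48}, 'key': [14, 30, 26]}  # -> mapping = {'z': {'c': 48}, 'key': [14, 30, 26]}
out = mapping['z']['c'] + mapping['key'][0]  # -> out = 62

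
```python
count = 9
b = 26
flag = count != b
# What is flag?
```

Trace (tracking flag):
count = 9  # -> count = 9
b = 26  # -> b = 26
flag = count != b  # -> flag = True

Answer: True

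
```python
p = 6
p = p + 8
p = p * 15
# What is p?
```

Answer: 210

Derivation:
Trace (tracking p):
p = 6  # -> p = 6
p = p + 8  # -> p = 14
p = p * 15  # -> p = 210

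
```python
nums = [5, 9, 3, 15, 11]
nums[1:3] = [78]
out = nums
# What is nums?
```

Trace (tracking nums):
nums = [5, 9, 3, 15, 11]  # -> nums = [5, 9, 3, 15, 11]
nums[1:3] = [78]  # -> nums = [5, 78, 15, 11]
out = nums  # -> out = [5, 78, 15, 11]

Answer: [5, 78, 15, 11]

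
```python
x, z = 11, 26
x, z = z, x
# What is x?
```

Trace (tracking x):
x, z = (11, 26)  # -> x = 11, z = 26
x, z = (z, x)  # -> x = 26, z = 11

Answer: 26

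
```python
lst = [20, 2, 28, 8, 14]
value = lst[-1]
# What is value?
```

Answer: 14

Derivation:
Trace (tracking value):
lst = [20, 2, 28, 8, 14]  # -> lst = [20, 2, 28, 8, 14]
value = lst[-1]  # -> value = 14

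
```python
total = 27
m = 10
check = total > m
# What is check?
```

Trace (tracking check):
total = 27  # -> total = 27
m = 10  # -> m = 10
check = total > m  # -> check = True

Answer: True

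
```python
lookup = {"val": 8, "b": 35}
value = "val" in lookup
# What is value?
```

Answer: True

Derivation:
Trace (tracking value):
lookup = {'val': 8, 'b': 35}  # -> lookup = {'val': 8, 'b': 35}
value = 'val' in lookup  # -> value = True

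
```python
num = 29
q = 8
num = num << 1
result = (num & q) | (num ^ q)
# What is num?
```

Trace (tracking num):
num = 29  # -> num = 29
q = 8  # -> q = 8
num = num << 1  # -> num = 58
result = num & q | num ^ q  # -> result = 58

Answer: 58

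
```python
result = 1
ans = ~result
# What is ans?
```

Answer: -2

Derivation:
Trace (tracking ans):
result = 1  # -> result = 1
ans = ~result  # -> ans = -2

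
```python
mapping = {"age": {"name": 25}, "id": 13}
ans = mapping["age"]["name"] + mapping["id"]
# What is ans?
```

Trace (tracking ans):
mapping = {'age': {'name': 25}, 'id': 13}  # -> mapping = {'age': {'name': 25}, 'id': 13}
ans = mapping['age']['name'] + mapping['id']  # -> ans = 38

Answer: 38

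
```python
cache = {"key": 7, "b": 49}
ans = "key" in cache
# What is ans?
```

Answer: True

Derivation:
Trace (tracking ans):
cache = {'key': 7, 'b': 49}  # -> cache = {'key': 7, 'b': 49}
ans = 'key' in cache  # -> ans = True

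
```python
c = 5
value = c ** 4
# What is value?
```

Trace (tracking value):
c = 5  # -> c = 5
value = c ** 4  # -> value = 625

Answer: 625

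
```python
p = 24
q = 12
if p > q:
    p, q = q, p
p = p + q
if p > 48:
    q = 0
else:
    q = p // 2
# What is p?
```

Trace (tracking p):
p = 24  # -> p = 24
q = 12  # -> q = 12
if p > q:  # condition is True
    p, q = (q, p)  # -> p = 12, q = 24
p = p + q  # -> p = 36
if p > 48:  # condition is False
else:
    q = p // 2  # -> q = 18

Answer: 36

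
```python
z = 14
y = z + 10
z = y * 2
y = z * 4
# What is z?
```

Trace (tracking z):
z = 14  # -> z = 14
y = z + 10  # -> y = 24
z = y * 2  # -> z = 48
y = z * 4  # -> y = 192

Answer: 48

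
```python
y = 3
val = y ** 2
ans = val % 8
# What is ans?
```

Answer: 1

Derivation:
Trace (tracking ans):
y = 3  # -> y = 3
val = y ** 2  # -> val = 9
ans = val % 8  # -> ans = 1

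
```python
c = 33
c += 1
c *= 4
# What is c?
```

Trace (tracking c):
c = 33  # -> c = 33
c += 1  # -> c = 34
c *= 4  # -> c = 136

Answer: 136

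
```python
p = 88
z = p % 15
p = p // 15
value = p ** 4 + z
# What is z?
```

Answer: 13

Derivation:
Trace (tracking z):
p = 88  # -> p = 88
z = p % 15  # -> z = 13
p = p // 15  # -> p = 5
value = p ** 4 + z  # -> value = 638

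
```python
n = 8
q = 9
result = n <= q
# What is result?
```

Answer: True

Derivation:
Trace (tracking result):
n = 8  # -> n = 8
q = 9  # -> q = 9
result = n <= q  # -> result = True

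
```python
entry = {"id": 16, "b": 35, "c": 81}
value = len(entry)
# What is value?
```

Trace (tracking value):
entry = {'id': 16, 'b': 35, 'c': 81}  # -> entry = {'id': 16, 'b': 35, 'c': 81}
value = len(entry)  # -> value = 3

Answer: 3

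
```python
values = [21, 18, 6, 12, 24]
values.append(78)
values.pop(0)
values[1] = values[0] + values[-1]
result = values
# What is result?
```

Trace (tracking result):
values = [21, 18, 6, 12, 24]  # -> values = [21, 18, 6, 12, 24]
values.append(78)  # -> values = [21, 18, 6, 12, 24, 78]
values.pop(0)  # -> values = [18, 6, 12, 24, 78]
values[1] = values[0] + values[-1]  # -> values = [18, 96, 12, 24, 78]
result = values  # -> result = [18, 96, 12, 24, 78]

Answer: [18, 96, 12, 24, 78]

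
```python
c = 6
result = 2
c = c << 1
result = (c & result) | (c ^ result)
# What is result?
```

Answer: 14

Derivation:
Trace (tracking result):
c = 6  # -> c = 6
result = 2  # -> result = 2
c = c << 1  # -> c = 12
result = c & result | c ^ result  # -> result = 14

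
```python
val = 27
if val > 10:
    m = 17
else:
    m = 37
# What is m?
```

Trace (tracking m):
val = 27  # -> val = 27
if val > 10:  # condition is True
    m = 17  # -> m = 17

Answer: 17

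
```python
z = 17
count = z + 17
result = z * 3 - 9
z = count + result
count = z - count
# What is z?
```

Trace (tracking z):
z = 17  # -> z = 17
count = z + 17  # -> count = 34
result = z * 3 - 9  # -> result = 42
z = count + result  # -> z = 76
count = z - count  # -> count = 42

Answer: 76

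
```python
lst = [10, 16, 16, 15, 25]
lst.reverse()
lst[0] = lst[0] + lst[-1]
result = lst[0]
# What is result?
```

Trace (tracking result):
lst = [10, 16, 16, 15, 25]  # -> lst = [10, 16, 16, 15, 25]
lst.reverse()  # -> lst = [25, 15, 16, 16, 10]
lst[0] = lst[0] + lst[-1]  # -> lst = [35, 15, 16, 16, 10]
result = lst[0]  # -> result = 35

Answer: 35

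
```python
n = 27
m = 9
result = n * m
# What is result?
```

Answer: 243

Derivation:
Trace (tracking result):
n = 27  # -> n = 27
m = 9  # -> m = 9
result = n * m  # -> result = 243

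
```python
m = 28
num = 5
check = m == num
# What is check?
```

Answer: False

Derivation:
Trace (tracking check):
m = 28  # -> m = 28
num = 5  # -> num = 5
check = m == num  # -> check = False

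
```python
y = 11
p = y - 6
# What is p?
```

Trace (tracking p):
y = 11  # -> y = 11
p = y - 6  # -> p = 5

Answer: 5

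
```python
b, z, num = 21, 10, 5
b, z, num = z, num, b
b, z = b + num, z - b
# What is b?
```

Answer: 31

Derivation:
Trace (tracking b):
b, z, num = (21, 10, 5)  # -> b = 21, z = 10, num = 5
b, z, num = (z, num, b)  # -> b = 10, z = 5, num = 21
b, z = (b + num, z - b)  # -> b = 31, z = -5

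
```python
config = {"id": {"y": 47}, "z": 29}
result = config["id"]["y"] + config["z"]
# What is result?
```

Answer: 76

Derivation:
Trace (tracking result):
config = {'id': {'y': 47}, 'z': 29}  # -> config = {'id': {'y': 47}, 'z': 29}
result = config['id']['y'] + config['z']  # -> result = 76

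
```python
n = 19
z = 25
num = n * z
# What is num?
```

Answer: 475

Derivation:
Trace (tracking num):
n = 19  # -> n = 19
z = 25  # -> z = 25
num = n * z  # -> num = 475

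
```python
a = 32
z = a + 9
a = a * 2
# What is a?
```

Trace (tracking a):
a = 32  # -> a = 32
z = a + 9  # -> z = 41
a = a * 2  # -> a = 64

Answer: 64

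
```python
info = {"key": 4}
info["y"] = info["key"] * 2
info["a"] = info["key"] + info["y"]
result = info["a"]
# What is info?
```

Answer: {'key': 4, 'y': 8, 'a': 12}

Derivation:
Trace (tracking info):
info = {'key': 4}  # -> info = {'key': 4}
info['y'] = info['key'] * 2  # -> info = {'key': 4, 'y': 8}
info['a'] = info['key'] + info['y']  # -> info = {'key': 4, 'y': 8, 'a': 12}
result = info['a']  # -> result = 12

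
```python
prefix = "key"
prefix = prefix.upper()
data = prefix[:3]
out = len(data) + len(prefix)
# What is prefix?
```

Answer: 'KEY'

Derivation:
Trace (tracking prefix):
prefix = 'key'  # -> prefix = 'key'
prefix = prefix.upper()  # -> prefix = 'KEY'
data = prefix[:3]  # -> data = 'KEY'
out = len(data) + len(prefix)  # -> out = 6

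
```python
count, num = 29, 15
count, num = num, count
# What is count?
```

Answer: 15

Derivation:
Trace (tracking count):
count, num = (29, 15)  # -> count = 29, num = 15
count, num = (num, count)  # -> count = 15, num = 29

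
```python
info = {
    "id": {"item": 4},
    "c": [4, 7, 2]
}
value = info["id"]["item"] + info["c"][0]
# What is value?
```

Answer: 8

Derivation:
Trace (tracking value):
info = {'id': {'item': 4}, 'c': [4, 7, 2]}  # -> info = {'id': {'item': 4}, 'c': [4, 7, 2]}
value = info['id']['item'] + info['c'][0]  # -> value = 8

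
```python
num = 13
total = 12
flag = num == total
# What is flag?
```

Answer: False

Derivation:
Trace (tracking flag):
num = 13  # -> num = 13
total = 12  # -> total = 12
flag = num == total  # -> flag = False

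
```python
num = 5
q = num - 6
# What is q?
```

Answer: -1

Derivation:
Trace (tracking q):
num = 5  # -> num = 5
q = num - 6  # -> q = -1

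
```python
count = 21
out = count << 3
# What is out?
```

Answer: 168

Derivation:
Trace (tracking out):
count = 21  # -> count = 21
out = count << 3  # -> out = 168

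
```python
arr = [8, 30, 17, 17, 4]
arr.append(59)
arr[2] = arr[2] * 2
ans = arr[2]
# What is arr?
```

Answer: [8, 30, 34, 17, 4, 59]

Derivation:
Trace (tracking arr):
arr = [8, 30, 17, 17, 4]  # -> arr = [8, 30, 17, 17, 4]
arr.append(59)  # -> arr = [8, 30, 17, 17, 4, 59]
arr[2] = arr[2] * 2  # -> arr = [8, 30, 34, 17, 4, 59]
ans = arr[2]  # -> ans = 34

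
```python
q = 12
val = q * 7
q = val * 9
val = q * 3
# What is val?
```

Trace (tracking val):
q = 12  # -> q = 12
val = q * 7  # -> val = 84
q = val * 9  # -> q = 756
val = q * 3  # -> val = 2268

Answer: 2268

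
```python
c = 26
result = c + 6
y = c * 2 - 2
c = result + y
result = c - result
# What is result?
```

Trace (tracking result):
c = 26  # -> c = 26
result = c + 6  # -> result = 32
y = c * 2 - 2  # -> y = 50
c = result + y  # -> c = 82
result = c - result  # -> result = 50

Answer: 50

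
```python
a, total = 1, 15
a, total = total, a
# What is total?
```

Trace (tracking total):
a, total = (1, 15)  # -> a = 1, total = 15
a, total = (total, a)  # -> a = 15, total = 1

Answer: 1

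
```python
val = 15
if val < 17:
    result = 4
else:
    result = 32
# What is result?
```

Trace (tracking result):
val = 15  # -> val = 15
if val < 17:  # condition is True
    result = 4  # -> result = 4

Answer: 4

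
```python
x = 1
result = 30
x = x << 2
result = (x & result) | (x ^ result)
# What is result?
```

Answer: 30

Derivation:
Trace (tracking result):
x = 1  # -> x = 1
result = 30  # -> result = 30
x = x << 2  # -> x = 4
result = x & result | x ^ result  # -> result = 30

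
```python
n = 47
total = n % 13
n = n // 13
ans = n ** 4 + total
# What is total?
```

Answer: 8

Derivation:
Trace (tracking total):
n = 47  # -> n = 47
total = n % 13  # -> total = 8
n = n // 13  # -> n = 3
ans = n ** 4 + total  # -> ans = 89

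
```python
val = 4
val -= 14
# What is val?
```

Answer: -10

Derivation:
Trace (tracking val):
val = 4  # -> val = 4
val -= 14  # -> val = -10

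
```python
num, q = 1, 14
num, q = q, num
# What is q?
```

Answer: 1

Derivation:
Trace (tracking q):
num, q = (1, 14)  # -> num = 1, q = 14
num, q = (q, num)  # -> num = 14, q = 1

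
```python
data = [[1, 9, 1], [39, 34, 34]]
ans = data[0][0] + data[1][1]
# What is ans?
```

Trace (tracking ans):
data = [[1, 9, 1], [39, 34, 34]]  # -> data = [[1, 9, 1], [39, 34, 34]]
ans = data[0][0] + data[1][1]  # -> ans = 35

Answer: 35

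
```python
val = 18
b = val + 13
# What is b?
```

Answer: 31

Derivation:
Trace (tracking b):
val = 18  # -> val = 18
b = val + 13  # -> b = 31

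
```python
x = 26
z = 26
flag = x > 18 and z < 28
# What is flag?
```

Answer: True

Derivation:
Trace (tracking flag):
x = 26  # -> x = 26
z = 26  # -> z = 26
flag = x > 18 and z < 28  # -> flag = True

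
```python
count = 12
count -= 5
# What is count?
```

Answer: 7

Derivation:
Trace (tracking count):
count = 12  # -> count = 12
count -= 5  # -> count = 7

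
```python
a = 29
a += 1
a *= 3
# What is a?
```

Trace (tracking a):
a = 29  # -> a = 29
a += 1  # -> a = 30
a *= 3  # -> a = 90

Answer: 90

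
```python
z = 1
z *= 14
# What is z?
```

Trace (tracking z):
z = 1  # -> z = 1
z *= 14  # -> z = 14

Answer: 14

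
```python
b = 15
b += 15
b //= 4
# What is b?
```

Trace (tracking b):
b = 15  # -> b = 15
b += 15  # -> b = 30
b //= 4  # -> b = 7

Answer: 7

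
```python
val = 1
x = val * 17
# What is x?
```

Trace (tracking x):
val = 1  # -> val = 1
x = val * 17  # -> x = 17

Answer: 17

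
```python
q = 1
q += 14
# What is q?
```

Trace (tracking q):
q = 1  # -> q = 1
q += 14  # -> q = 15

Answer: 15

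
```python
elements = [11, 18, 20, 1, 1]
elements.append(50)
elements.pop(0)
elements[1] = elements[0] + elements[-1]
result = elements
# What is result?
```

Trace (tracking result):
elements = [11, 18, 20, 1, 1]  # -> elements = [11, 18, 20, 1, 1]
elements.append(50)  # -> elements = [11, 18, 20, 1, 1, 50]
elements.pop(0)  # -> elements = [18, 20, 1, 1, 50]
elements[1] = elements[0] + elements[-1]  # -> elements = [18, 68, 1, 1, 50]
result = elements  # -> result = [18, 68, 1, 1, 50]

Answer: [18, 68, 1, 1, 50]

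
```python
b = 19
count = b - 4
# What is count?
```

Answer: 15

Derivation:
Trace (tracking count):
b = 19  # -> b = 19
count = b - 4  # -> count = 15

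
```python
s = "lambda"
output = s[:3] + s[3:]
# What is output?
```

Answer: 'lambda'

Derivation:
Trace (tracking output):
s = 'lambda'  # -> s = 'lambda'
output = s[:3] + s[3:]  # -> output = 'lambda'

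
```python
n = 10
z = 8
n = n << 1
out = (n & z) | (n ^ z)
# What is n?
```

Trace (tracking n):
n = 10  # -> n = 10
z = 8  # -> z = 8
n = n << 1  # -> n = 20
out = n & z | n ^ z  # -> out = 28

Answer: 20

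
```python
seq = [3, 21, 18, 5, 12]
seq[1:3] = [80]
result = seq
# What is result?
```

Answer: [3, 80, 5, 12]

Derivation:
Trace (tracking result):
seq = [3, 21, 18, 5, 12]  # -> seq = [3, 21, 18, 5, 12]
seq[1:3] = [80]  # -> seq = [3, 80, 5, 12]
result = seq  # -> result = [3, 80, 5, 12]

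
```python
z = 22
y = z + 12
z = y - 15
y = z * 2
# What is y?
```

Answer: 38

Derivation:
Trace (tracking y):
z = 22  # -> z = 22
y = z + 12  # -> y = 34
z = y - 15  # -> z = 19
y = z * 2  # -> y = 38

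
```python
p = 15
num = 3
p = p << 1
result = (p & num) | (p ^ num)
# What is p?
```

Answer: 30

Derivation:
Trace (tracking p):
p = 15  # -> p = 15
num = 3  # -> num = 3
p = p << 1  # -> p = 30
result = p & num | p ^ num  # -> result = 31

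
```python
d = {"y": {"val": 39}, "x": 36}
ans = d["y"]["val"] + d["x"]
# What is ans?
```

Answer: 75

Derivation:
Trace (tracking ans):
d = {'y': {'val': 39}, 'x': 36}  # -> d = {'y': {'val': 39}, 'x': 36}
ans = d['y']['val'] + d['x']  # -> ans = 75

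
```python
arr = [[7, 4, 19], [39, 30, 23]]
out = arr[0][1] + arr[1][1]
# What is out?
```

Answer: 34

Derivation:
Trace (tracking out):
arr = [[7, 4, 19], [39, 30, 23]]  # -> arr = [[7, 4, 19], [39, 30, 23]]
out = arr[0][1] + arr[1][1]  # -> out = 34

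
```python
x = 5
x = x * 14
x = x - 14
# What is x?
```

Trace (tracking x):
x = 5  # -> x = 5
x = x * 14  # -> x = 70
x = x - 14  # -> x = 56

Answer: 56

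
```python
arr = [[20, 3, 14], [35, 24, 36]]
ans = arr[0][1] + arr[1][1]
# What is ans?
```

Answer: 27

Derivation:
Trace (tracking ans):
arr = [[20, 3, 14], [35, 24, 36]]  # -> arr = [[20, 3, 14], [35, 24, 36]]
ans = arr[0][1] + arr[1][1]  # -> ans = 27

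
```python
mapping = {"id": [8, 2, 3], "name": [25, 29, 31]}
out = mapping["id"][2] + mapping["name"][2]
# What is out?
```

Answer: 34

Derivation:
Trace (tracking out):
mapping = {'id': [8, 2, 3], 'name': [25, 29, 31]}  # -> mapping = {'id': [8, 2, 3], 'name': [25, 29, 31]}
out = mapping['id'][2] + mapping['name'][2]  # -> out = 34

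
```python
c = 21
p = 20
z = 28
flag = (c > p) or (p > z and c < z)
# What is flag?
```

Answer: True

Derivation:
Trace (tracking flag):
c = 21  # -> c = 21
p = 20  # -> p = 20
z = 28  # -> z = 28
flag = c > p or (p > z and c < z)  # -> flag = True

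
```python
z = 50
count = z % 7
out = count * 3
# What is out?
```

Answer: 3

Derivation:
Trace (tracking out):
z = 50  # -> z = 50
count = z % 7  # -> count = 1
out = count * 3  # -> out = 3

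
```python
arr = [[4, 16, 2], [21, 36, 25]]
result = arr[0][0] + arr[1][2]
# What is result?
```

Trace (tracking result):
arr = [[4, 16, 2], [21, 36, 25]]  # -> arr = [[4, 16, 2], [21, 36, 25]]
result = arr[0][0] + arr[1][2]  # -> result = 29

Answer: 29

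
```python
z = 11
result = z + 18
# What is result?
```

Answer: 29

Derivation:
Trace (tracking result):
z = 11  # -> z = 11
result = z + 18  # -> result = 29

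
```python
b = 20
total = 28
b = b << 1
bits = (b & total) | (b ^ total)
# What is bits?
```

Answer: 60

Derivation:
Trace (tracking bits):
b = 20  # -> b = 20
total = 28  # -> total = 28
b = b << 1  # -> b = 40
bits = b & total | b ^ total  # -> bits = 60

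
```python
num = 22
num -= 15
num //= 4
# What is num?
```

Answer: 1

Derivation:
Trace (tracking num):
num = 22  # -> num = 22
num -= 15  # -> num = 7
num //= 4  # -> num = 1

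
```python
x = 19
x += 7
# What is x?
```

Answer: 26

Derivation:
Trace (tracking x):
x = 19  # -> x = 19
x += 7  # -> x = 26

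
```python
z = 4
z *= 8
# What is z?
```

Answer: 32

Derivation:
Trace (tracking z):
z = 4  # -> z = 4
z *= 8  # -> z = 32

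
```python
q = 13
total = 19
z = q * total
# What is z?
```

Trace (tracking z):
q = 13  # -> q = 13
total = 19  # -> total = 19
z = q * total  # -> z = 247

Answer: 247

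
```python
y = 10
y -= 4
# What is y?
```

Answer: 6

Derivation:
Trace (tracking y):
y = 10  # -> y = 10
y -= 4  # -> y = 6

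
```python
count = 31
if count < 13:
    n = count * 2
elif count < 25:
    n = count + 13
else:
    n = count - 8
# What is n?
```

Trace (tracking n):
count = 31  # -> count = 31
if count < 13:  # condition is False
elif count < 25:  # condition is False
else:
    n = count - 8  # -> n = 23

Answer: 23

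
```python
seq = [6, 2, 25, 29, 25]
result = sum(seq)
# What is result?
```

Answer: 87

Derivation:
Trace (tracking result):
seq = [6, 2, 25, 29, 25]  # -> seq = [6, 2, 25, 29, 25]
result = sum(seq)  # -> result = 87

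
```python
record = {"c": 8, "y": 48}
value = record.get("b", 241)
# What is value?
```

Answer: 241

Derivation:
Trace (tracking value):
record = {'c': 8, 'y': 48}  # -> record = {'c': 8, 'y': 48}
value = record.get('b', 241)  # -> value = 241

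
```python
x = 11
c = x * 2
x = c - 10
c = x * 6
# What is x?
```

Trace (tracking x):
x = 11  # -> x = 11
c = x * 2  # -> c = 22
x = c - 10  # -> x = 12
c = x * 6  # -> c = 72

Answer: 12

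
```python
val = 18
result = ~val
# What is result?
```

Answer: -19

Derivation:
Trace (tracking result):
val = 18  # -> val = 18
result = ~val  # -> result = -19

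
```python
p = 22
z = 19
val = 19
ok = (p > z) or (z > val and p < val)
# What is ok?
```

Trace (tracking ok):
p = 22  # -> p = 22
z = 19  # -> z = 19
val = 19  # -> val = 19
ok = p > z or (z > val and p < val)  # -> ok = True

Answer: True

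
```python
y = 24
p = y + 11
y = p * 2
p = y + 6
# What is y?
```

Trace (tracking y):
y = 24  # -> y = 24
p = y + 11  # -> p = 35
y = p * 2  # -> y = 70
p = y + 6  # -> p = 76

Answer: 70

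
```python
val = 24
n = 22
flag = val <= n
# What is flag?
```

Answer: False

Derivation:
Trace (tracking flag):
val = 24  # -> val = 24
n = 22  # -> n = 22
flag = val <= n  # -> flag = False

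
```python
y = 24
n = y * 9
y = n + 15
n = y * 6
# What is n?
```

Answer: 1386

Derivation:
Trace (tracking n):
y = 24  # -> y = 24
n = y * 9  # -> n = 216
y = n + 15  # -> y = 231
n = y * 6  # -> n = 1386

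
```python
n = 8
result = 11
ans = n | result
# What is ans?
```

Answer: 11

Derivation:
Trace (tracking ans):
n = 8  # -> n = 8
result = 11  # -> result = 11
ans = n | result  # -> ans = 11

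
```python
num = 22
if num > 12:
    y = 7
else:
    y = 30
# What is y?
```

Answer: 7

Derivation:
Trace (tracking y):
num = 22  # -> num = 22
if num > 12:  # condition is True
    y = 7  # -> y = 7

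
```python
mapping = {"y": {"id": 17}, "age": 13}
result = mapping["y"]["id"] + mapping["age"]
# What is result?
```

Trace (tracking result):
mapping = {'y': {'id': 17}, 'age': 13}  # -> mapping = {'y': {'id': 17}, 'age': 13}
result = mapping['y']['id'] + mapping['age']  # -> result = 30

Answer: 30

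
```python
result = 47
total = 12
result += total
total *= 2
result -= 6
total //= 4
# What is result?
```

Answer: 53

Derivation:
Trace (tracking result):
result = 47  # -> result = 47
total = 12  # -> total = 12
result += total  # -> result = 59
total *= 2  # -> total = 24
result -= 6  # -> result = 53
total //= 4  # -> total = 6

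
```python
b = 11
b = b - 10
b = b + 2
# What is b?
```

Answer: 3

Derivation:
Trace (tracking b):
b = 11  # -> b = 11
b = b - 10  # -> b = 1
b = b + 2  # -> b = 3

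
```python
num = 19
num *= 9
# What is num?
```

Trace (tracking num):
num = 19  # -> num = 19
num *= 9  # -> num = 171

Answer: 171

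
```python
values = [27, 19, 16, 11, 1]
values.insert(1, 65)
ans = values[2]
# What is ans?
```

Answer: 19

Derivation:
Trace (tracking ans):
values = [27, 19, 16, 11, 1]  # -> values = [27, 19, 16, 11, 1]
values.insert(1, 65)  # -> values = [27, 65, 19, 16, 11, 1]
ans = values[2]  # -> ans = 19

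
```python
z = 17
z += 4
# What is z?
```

Answer: 21

Derivation:
Trace (tracking z):
z = 17  # -> z = 17
z += 4  # -> z = 21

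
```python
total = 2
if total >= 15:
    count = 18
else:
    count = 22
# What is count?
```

Answer: 22

Derivation:
Trace (tracking count):
total = 2  # -> total = 2
if total >= 15:  # condition is False
else:
    count = 22  # -> count = 22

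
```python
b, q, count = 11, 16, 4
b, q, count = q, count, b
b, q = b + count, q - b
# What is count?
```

Answer: 11

Derivation:
Trace (tracking count):
b, q, count = (11, 16, 4)  # -> b = 11, q = 16, count = 4
b, q, count = (q, count, b)  # -> b = 16, q = 4, count = 11
b, q = (b + count, q - b)  # -> b = 27, q = -12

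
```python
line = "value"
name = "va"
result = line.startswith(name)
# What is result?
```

Trace (tracking result):
line = 'value'  # -> line = 'value'
name = 'va'  # -> name = 'va'
result = line.startswith(name)  # -> result = True

Answer: True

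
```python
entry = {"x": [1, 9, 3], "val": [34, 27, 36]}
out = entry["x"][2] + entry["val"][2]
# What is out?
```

Trace (tracking out):
entry = {'x': [1, 9, 3], 'val': [34, 27, 36]}  # -> entry = {'x': [1, 9, 3], 'val': [34, 27, 36]}
out = entry['x'][2] + entry['val'][2]  # -> out = 39

Answer: 39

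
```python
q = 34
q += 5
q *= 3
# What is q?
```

Answer: 117

Derivation:
Trace (tracking q):
q = 34  # -> q = 34
q += 5  # -> q = 39
q *= 3  # -> q = 117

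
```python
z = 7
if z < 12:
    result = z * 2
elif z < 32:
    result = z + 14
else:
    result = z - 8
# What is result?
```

Answer: 14

Derivation:
Trace (tracking result):
z = 7  # -> z = 7
if z < 12:  # condition is True
    result = z * 2  # -> result = 14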